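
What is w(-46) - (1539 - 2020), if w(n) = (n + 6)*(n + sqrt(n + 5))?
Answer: 2321 - 40*I*sqrt(41) ≈ 2321.0 - 256.13*I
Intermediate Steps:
w(n) = (6 + n)*(n + sqrt(5 + n))
w(-46) - (1539 - 2020) = ((-46)**2 + 6*(-46) + 6*sqrt(5 - 46) - 46*sqrt(5 - 46)) - (1539 - 2020) = (2116 - 276 + 6*sqrt(-41) - 46*I*sqrt(41)) - 1*(-481) = (2116 - 276 + 6*(I*sqrt(41)) - 46*I*sqrt(41)) + 481 = (2116 - 276 + 6*I*sqrt(41) - 46*I*sqrt(41)) + 481 = (1840 - 40*I*sqrt(41)) + 481 = 2321 - 40*I*sqrt(41)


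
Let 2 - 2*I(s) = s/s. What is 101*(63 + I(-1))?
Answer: 12827/2 ≈ 6413.5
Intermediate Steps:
I(s) = ½ (I(s) = 1 - s/(2*s) = 1 - ½*1 = 1 - ½ = ½)
101*(63 + I(-1)) = 101*(63 + ½) = 101*(127/2) = 12827/2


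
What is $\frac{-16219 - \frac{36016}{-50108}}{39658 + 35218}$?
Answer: $- \frac{203166409}{937971652} \approx -0.2166$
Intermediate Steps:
$\frac{-16219 - \frac{36016}{-50108}}{39658 + 35218} = \frac{-16219 - - \frac{9004}{12527}}{74876} = \left(-16219 + \frac{9004}{12527}\right) \frac{1}{74876} = \left(- \frac{203166409}{12527}\right) \frac{1}{74876} = - \frac{203166409}{937971652}$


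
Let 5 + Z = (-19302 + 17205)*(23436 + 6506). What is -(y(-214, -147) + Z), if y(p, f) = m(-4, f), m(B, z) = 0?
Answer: 62788379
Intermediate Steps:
y(p, f) = 0
Z = -62788379 (Z = -5 + (-19302 + 17205)*(23436 + 6506) = -5 - 2097*29942 = -5 - 62788374 = -62788379)
-(y(-214, -147) + Z) = -(0 - 62788379) = -1*(-62788379) = 62788379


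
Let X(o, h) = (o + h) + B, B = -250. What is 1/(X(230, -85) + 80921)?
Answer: 1/80816 ≈ 1.2374e-5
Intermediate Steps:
X(o, h) = -250 + h + o (X(o, h) = (o + h) - 250 = (h + o) - 250 = -250 + h + o)
1/(X(230, -85) + 80921) = 1/((-250 - 85 + 230) + 80921) = 1/(-105 + 80921) = 1/80816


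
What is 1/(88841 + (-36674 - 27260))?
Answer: 1/24907 ≈ 4.0149e-5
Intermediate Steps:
1/(88841 + (-36674 - 27260)) = 1/(88841 - 63934) = 1/24907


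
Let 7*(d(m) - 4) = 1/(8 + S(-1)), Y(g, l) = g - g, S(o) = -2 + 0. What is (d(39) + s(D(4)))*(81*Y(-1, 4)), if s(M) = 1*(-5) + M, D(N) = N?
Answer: 0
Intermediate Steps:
S(o) = -2
Y(g, l) = 0
d(m) = 169/42 (d(m) = 4 + 1/(7*(8 - 2)) = 4 + (⅐)/6 = 4 + (⅐)*(⅙) = 4 + 1/42 = 169/42)
s(M) = -5 + M
(d(39) + s(D(4)))*(81*Y(-1, 4)) = (169/42 + (-5 + 4))*(81*0) = (169/42 - 1)*0 = (127/42)*0 = 0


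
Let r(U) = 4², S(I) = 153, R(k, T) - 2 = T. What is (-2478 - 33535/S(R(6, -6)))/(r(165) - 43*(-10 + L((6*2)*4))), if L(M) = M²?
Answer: 412669/15089778 ≈ 0.027348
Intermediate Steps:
R(k, T) = 2 + T
r(U) = 16
(-2478 - 33535/S(R(6, -6)))/(r(165) - 43*(-10 + L((6*2)*4))) = (-2478 - 33535/153)/(16 - 43*(-10 + ((6*2)*4)²)) = (-2478 - 33535*1/153)/(16 - 43*(-10 + (12*4)²)) = (-2478 - 33535/153)/(16 - 43*(-10 + 48²)) = -412669/(153*(16 - 43*(-10 + 2304))) = -412669/(153*(16 - 43*2294)) = -412669/(153*(16 - 98642)) = -412669/153/(-98626) = -412669/153*(-1/98626) = 412669/15089778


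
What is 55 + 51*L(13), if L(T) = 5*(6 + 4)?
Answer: 2605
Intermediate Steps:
L(T) = 50 (L(T) = 5*10 = 50)
55 + 51*L(13) = 55 + 51*50 = 55 + 2550 = 2605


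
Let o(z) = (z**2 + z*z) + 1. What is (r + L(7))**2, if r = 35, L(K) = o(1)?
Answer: 1444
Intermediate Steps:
o(z) = 1 + 2*z**2 (o(z) = (z**2 + z**2) + 1 = 2*z**2 + 1 = 1 + 2*z**2)
L(K) = 3 (L(K) = 1 + 2*1**2 = 1 + 2*1 = 1 + 2 = 3)
(r + L(7))**2 = (35 + 3)**2 = 38**2 = 1444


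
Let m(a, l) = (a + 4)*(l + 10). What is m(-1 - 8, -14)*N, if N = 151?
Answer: 3020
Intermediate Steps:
m(a, l) = (4 + a)*(10 + l)
m(-1 - 8, -14)*N = (40 + 4*(-14) + 10*(-1 - 8) + (-1 - 8)*(-14))*151 = (40 - 56 + 10*(-9) - 9*(-14))*151 = (40 - 56 - 90 + 126)*151 = 20*151 = 3020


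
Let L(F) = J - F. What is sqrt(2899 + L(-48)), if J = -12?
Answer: sqrt(2935) ≈ 54.176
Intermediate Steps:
L(F) = -12 - F
sqrt(2899 + L(-48)) = sqrt(2899 + (-12 - 1*(-48))) = sqrt(2899 + (-12 + 48)) = sqrt(2899 + 36) = sqrt(2935)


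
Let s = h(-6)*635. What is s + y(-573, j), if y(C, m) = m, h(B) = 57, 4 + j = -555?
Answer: 35636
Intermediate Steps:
j = -559 (j = -4 - 555 = -559)
s = 36195 (s = 57*635 = 36195)
s + y(-573, j) = 36195 - 559 = 35636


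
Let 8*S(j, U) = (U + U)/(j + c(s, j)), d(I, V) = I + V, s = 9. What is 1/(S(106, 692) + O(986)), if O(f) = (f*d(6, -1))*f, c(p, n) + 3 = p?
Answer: 112/544429933 ≈ 2.0572e-7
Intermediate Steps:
c(p, n) = -3 + p
S(j, U) = U/(4*(6 + j)) (S(j, U) = ((U + U)/(j + (-3 + 9)))/8 = ((2*U)/(j + 6))/8 = ((2*U)/(6 + j))/8 = (2*U/(6 + j))/8 = U/(4*(6 + j)))
O(f) = 5*f² (O(f) = (f*(6 - 1))*f = (f*5)*f = (5*f)*f = 5*f²)
1/(S(106, 692) + O(986)) = 1/((¼)*692/(6 + 106) + 5*986²) = 1/((¼)*692/112 + 5*972196) = 1/((¼)*692*(1/112) + 4860980) = 1/(173/112 + 4860980) = 1/(544429933/112) = 112/544429933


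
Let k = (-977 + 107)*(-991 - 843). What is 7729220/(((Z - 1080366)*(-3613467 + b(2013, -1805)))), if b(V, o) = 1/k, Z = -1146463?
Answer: 12332588847600/12838951116697421111 ≈ 9.6056e-7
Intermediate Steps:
k = 1595580 (k = -870*(-1834) = 1595580)
b(V, o) = 1/1595580
7729220/(((Z - 1080366)*(-3613467 + b(2013, -1805)))) = 7729220/(((-1146463 - 1080366)*(-3613467 + 1/1595580))) = 7729220/((-2226829*(-5765575675859/1595580))) = 7729220/(12838951116697421111/1595580) = 7729220*(1595580/12838951116697421111) = 12332588847600/12838951116697421111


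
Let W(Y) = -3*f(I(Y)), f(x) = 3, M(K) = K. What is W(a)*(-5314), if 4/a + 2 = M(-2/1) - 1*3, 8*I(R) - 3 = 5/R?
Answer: 47826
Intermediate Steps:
I(R) = 3/8 + 5/(8*R) (I(R) = 3/8 + (5/R)/8 = 3/8 + 5/(8*R))
a = -4/7 (a = 4/(-2 + (-2/1 - 1*3)) = 4/(-2 + (-2*1 - 3)) = 4/(-2 + (-2 - 3)) = 4/(-2 - 5) = 4/(-7) = 4*(-1/7) = -4/7 ≈ -0.57143)
W(Y) = -9 (W(Y) = -3*3 = -9)
W(a)*(-5314) = -9*(-5314) = 47826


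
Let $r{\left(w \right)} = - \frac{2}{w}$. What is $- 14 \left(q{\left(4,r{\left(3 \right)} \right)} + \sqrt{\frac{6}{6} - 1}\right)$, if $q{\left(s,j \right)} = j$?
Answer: $\frac{28}{3} \approx 9.3333$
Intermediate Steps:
$- 14 \left(q{\left(4,r{\left(3 \right)} \right)} + \sqrt{\frac{6}{6} - 1}\right) = - 14 \left(- \frac{2}{3} + \sqrt{\frac{6}{6} - 1}\right) = - 14 \left(\left(-2\right) \frac{1}{3} + \sqrt{6 \cdot \frac{1}{6} - 1}\right) = - 14 \left(- \frac{2}{3} + \sqrt{1 - 1}\right) = - 14 \left(- \frac{2}{3} + \sqrt{0}\right) = - 14 \left(- \frac{2}{3} + 0\right) = \left(-14\right) \left(- \frac{2}{3}\right) = \frac{28}{3}$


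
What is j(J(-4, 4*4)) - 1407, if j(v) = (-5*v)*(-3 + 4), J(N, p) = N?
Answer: -1387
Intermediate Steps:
j(v) = -5*v (j(v) = -5*v*1 = -5*v)
j(J(-4, 4*4)) - 1407 = -5*(-4) - 1407 = 20 - 1407 = -1387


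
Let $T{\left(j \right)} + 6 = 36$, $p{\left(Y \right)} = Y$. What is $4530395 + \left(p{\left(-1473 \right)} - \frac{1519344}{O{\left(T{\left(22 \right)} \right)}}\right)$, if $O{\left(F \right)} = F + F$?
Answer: $\frac{22517998}{5} \approx 4.5036 \cdot 10^{6}$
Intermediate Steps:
$T{\left(j \right)} = 30$ ($T{\left(j \right)} = -6 + 36 = 30$)
$O{\left(F \right)} = 2 F$
$4530395 + \left(p{\left(-1473 \right)} - \frac{1519344}{O{\left(T{\left(22 \right)} \right)}}\right) = 4530395 - \left(1473 + \frac{1519344}{2 \cdot 30}\right) = 4530395 - \left(1473 + \frac{1519344}{60}\right) = 4530395 - \left(1473 + 1519344 \cdot \frac{1}{60}\right) = 4530395 - \frac{133977}{5} = \frac{22517998}{5}$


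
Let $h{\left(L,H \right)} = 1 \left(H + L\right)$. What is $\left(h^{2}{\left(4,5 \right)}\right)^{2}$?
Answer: $6561$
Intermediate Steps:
$h{\left(L,H \right)} = H + L$
$\left(h^{2}{\left(4,5 \right)}\right)^{2} = \left(\left(5 + 4\right)^{2}\right)^{2} = \left(9^{2}\right)^{2} = 81^{2} = 6561$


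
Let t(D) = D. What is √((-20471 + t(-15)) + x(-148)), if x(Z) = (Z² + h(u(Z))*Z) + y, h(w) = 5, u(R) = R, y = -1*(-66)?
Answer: 2*√186 ≈ 27.276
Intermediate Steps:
y = 66
x(Z) = 66 + Z² + 5*Z (x(Z) = (Z² + 5*Z) + 66 = 66 + Z² + 5*Z)
√((-20471 + t(-15)) + x(-148)) = √((-20471 - 15) + (66 + (-148)² + 5*(-148))) = √(-20486 + (66 + 21904 - 740)) = √(-20486 + 21230) = √744 = 2*√186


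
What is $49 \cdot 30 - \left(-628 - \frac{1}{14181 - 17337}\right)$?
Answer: $\frac{6621287}{3156} \approx 2098.0$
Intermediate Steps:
$49 \cdot 30 - \left(-628 - \frac{1}{14181 - 17337}\right) = 1470 - \left(-628 - \frac{1}{-3156}\right) = 1470 - \left(-628 - - \frac{1}{3156}\right) = 1470 - \left(-628 + \frac{1}{3156}\right) = 1470 - - \frac{1981967}{3156} = 1470 + \frac{1981967}{3156} = \frac{6621287}{3156}$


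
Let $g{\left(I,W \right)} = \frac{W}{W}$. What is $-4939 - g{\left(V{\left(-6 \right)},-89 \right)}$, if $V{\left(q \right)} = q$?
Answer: $-4940$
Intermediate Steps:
$g{\left(I,W \right)} = 1$
$-4939 - g{\left(V{\left(-6 \right)},-89 \right)} = -4939 - 1 = -4940$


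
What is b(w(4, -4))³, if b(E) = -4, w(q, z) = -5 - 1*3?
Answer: -64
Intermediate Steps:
w(q, z) = -8 (w(q, z) = -5 - 3 = -8)
b(w(4, -4))³ = (-4)³ = -64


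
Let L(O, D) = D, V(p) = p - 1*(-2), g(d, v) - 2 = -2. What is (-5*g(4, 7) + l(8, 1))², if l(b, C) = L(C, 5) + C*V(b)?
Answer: 225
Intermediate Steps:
g(d, v) = 0 (g(d, v) = 2 - 2 = 0)
V(p) = 2 + p (V(p) = p + 2 = 2 + p)
l(b, C) = 5 + C*(2 + b)
(-5*g(4, 7) + l(8, 1))² = (-5*0 + (5 + 1*(2 + 8)))² = (0 + (5 + 1*10))² = (0 + (5 + 10))² = (0 + 15)² = 15² = 225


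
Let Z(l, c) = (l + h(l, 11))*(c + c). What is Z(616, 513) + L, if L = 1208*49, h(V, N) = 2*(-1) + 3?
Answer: 692234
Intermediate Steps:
h(V, N) = 1 (h(V, N) = -2 + 3 = 1)
Z(l, c) = 2*c*(1 + l) (Z(l, c) = (l + 1)*(c + c) = (1 + l)*(2*c) = 2*c*(1 + l))
L = 59192
Z(616, 513) + L = 2*513*(1 + 616) + 59192 = 2*513*617 + 59192 = 633042 + 59192 = 692234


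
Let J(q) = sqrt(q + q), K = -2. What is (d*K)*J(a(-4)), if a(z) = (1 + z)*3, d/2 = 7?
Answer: -84*I*sqrt(2) ≈ -118.79*I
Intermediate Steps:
d = 14 (d = 2*7 = 14)
a(z) = 3 + 3*z
J(q) = sqrt(2)*sqrt(q) (J(q) = sqrt(2*q) = sqrt(2)*sqrt(q))
(d*K)*J(a(-4)) = (14*(-2))*(sqrt(2)*sqrt(3 + 3*(-4))) = -28*sqrt(2)*sqrt(3 - 12) = -28*sqrt(2)*sqrt(-9) = -28*sqrt(2)*3*I = -84*I*sqrt(2)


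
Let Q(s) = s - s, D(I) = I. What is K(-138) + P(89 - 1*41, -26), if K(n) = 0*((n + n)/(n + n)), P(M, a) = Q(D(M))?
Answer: 0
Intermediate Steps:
Q(s) = 0
P(M, a) = 0
K(n) = 0 (K(n) = 0*((2*n)/((2*n))) = 0*((2*n)*(1/(2*n))) = 0*1 = 0)
K(-138) + P(89 - 1*41, -26) = 0 + 0 = 0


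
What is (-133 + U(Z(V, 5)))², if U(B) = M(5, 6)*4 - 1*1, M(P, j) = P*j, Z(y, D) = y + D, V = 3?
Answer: 196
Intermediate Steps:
Z(y, D) = D + y
U(B) = 119 (U(B) = (5*6)*4 - 1*1 = 30*4 - 1 = 120 - 1 = 119)
(-133 + U(Z(V, 5)))² = (-133 + 119)² = (-14)² = 196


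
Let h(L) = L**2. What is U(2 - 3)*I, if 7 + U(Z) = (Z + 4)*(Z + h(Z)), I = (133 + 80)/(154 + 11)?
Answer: -497/55 ≈ -9.0364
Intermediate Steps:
I = 71/55 (I = 213/165 = 213*(1/165) = 71/55 ≈ 1.2909)
U(Z) = -7 + (4 + Z)*(Z + Z**2) (U(Z) = -7 + (Z + 4)*(Z + Z**2) = -7 + (4 + Z)*(Z + Z**2))
U(2 - 3)*I = (-7 + (2 - 3)**3 + 4*(2 - 3) + 5*(2 - 3)**2)*(71/55) = (-7 + (-1)**3 + 4*(-1) + 5*(-1)**2)*(71/55) = (-7 - 1 - 4 + 5*1)*(71/55) = (-7 - 1 - 4 + 5)*(71/55) = -7*71/55 = -497/55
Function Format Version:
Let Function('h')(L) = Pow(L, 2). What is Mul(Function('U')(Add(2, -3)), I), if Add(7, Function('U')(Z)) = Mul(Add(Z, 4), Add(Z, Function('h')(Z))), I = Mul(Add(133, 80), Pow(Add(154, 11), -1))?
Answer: Rational(-497, 55) ≈ -9.0364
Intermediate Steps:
I = Rational(71, 55) (I = Mul(213, Pow(165, -1)) = Mul(213, Rational(1, 165)) = Rational(71, 55) ≈ 1.2909)
Function('U')(Z) = Add(-7, Mul(Add(4, Z), Add(Z, Pow(Z, 2)))) (Function('U')(Z) = Add(-7, Mul(Add(Z, 4), Add(Z, Pow(Z, 2)))) = Add(-7, Mul(Add(4, Z), Add(Z, Pow(Z, 2)))))
Mul(Function('U')(Add(2, -3)), I) = Mul(Add(-7, Pow(Add(2, -3), 3), Mul(4, Add(2, -3)), Mul(5, Pow(Add(2, -3), 2))), Rational(71, 55)) = Mul(Add(-7, Pow(-1, 3), Mul(4, -1), Mul(5, Pow(-1, 2))), Rational(71, 55)) = Mul(Add(-7, -1, -4, Mul(5, 1)), Rational(71, 55)) = Mul(Add(-7, -1, -4, 5), Rational(71, 55)) = Mul(-7, Rational(71, 55)) = Rational(-497, 55)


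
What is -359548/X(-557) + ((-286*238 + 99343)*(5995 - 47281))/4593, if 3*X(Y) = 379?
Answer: -164775486414/580249 ≈ -2.8397e+5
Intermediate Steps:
X(Y) = 379/3 (X(Y) = (1/3)*379 = 379/3)
-359548/X(-557) + ((-286*238 + 99343)*(5995 - 47281))/4593 = -359548/379/3 + ((-286*238 + 99343)*(5995 - 47281))/4593 = -359548*3/379 + ((-68068 + 99343)*(-41286))*(1/4593) = -1078644/379 + (31275*(-41286))*(1/4593) = -1078644/379 - 1291219650*1/4593 = -1078644/379 - 430406550/1531 = -164775486414/580249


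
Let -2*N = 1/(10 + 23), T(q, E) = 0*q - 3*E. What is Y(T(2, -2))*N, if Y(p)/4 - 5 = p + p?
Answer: -34/33 ≈ -1.0303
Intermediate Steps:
T(q, E) = -3*E (T(q, E) = 0 - 3*E = -3*E)
N = -1/66 (N = -1/(2*(10 + 23)) = -½/33 = -½*1/33 = -1/66 ≈ -0.015152)
Y(p) = 20 + 8*p (Y(p) = 20 + 4*(p + p) = 20 + 4*(2*p) = 20 + 8*p)
Y(T(2, -2))*N = (20 + 8*(-3*(-2)))*(-1/66) = (20 + 8*6)*(-1/66) = (20 + 48)*(-1/66) = 68*(-1/66) = -34/33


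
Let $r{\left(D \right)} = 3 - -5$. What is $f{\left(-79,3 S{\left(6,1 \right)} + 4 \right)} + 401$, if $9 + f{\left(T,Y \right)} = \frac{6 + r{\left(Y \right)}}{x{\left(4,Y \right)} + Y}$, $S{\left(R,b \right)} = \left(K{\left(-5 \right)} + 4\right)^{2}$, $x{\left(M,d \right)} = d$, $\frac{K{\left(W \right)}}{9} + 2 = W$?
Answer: $\frac{4095231}{10447} \approx 392.0$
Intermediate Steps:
$K{\left(W \right)} = -18 + 9 W$
$r{\left(D \right)} = 8$ ($r{\left(D \right)} = 3 + 5 = 8$)
$S{\left(R,b \right)} = 3481$ ($S{\left(R,b \right)} = \left(\left(-18 + 9 \left(-5\right)\right) + 4\right)^{2} = \left(\left(-18 - 45\right) + 4\right)^{2} = \left(-63 + 4\right)^{2} = \left(-59\right)^{2} = 3481$)
$f{\left(T,Y \right)} = -9 + \frac{7}{Y}$ ($f{\left(T,Y \right)} = -9 + \frac{6 + 8}{Y + Y} = -9 + \frac{14}{2 Y} = -9 + 14 \frac{1}{2 Y} = -9 + \frac{7}{Y}$)
$f{\left(-79,3 S{\left(6,1 \right)} + 4 \right)} + 401 = \left(-9 + \frac{7}{3 \cdot 3481 + 4}\right) + 401 = \left(-9 + \frac{7}{10443 + 4}\right) + 401 = \left(-9 + \frac{7}{10447}\right) + 401 = - \frac{94016}{10447} + 401 = \frac{4095231}{10447}$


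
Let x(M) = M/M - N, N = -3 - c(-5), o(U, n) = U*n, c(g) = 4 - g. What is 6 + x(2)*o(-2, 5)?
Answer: -124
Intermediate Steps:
N = -12 (N = -3 - (4 - 1*(-5)) = -3 - (4 + 5) = -3 - 1*9 = -3 - 9 = -12)
x(M) = 13 (x(M) = M/M - 1*(-12) = 1 + 12 = 13)
6 + x(2)*o(-2, 5) = 6 + 13*(-2*5) = 6 + 13*(-10) = 6 - 130 = -124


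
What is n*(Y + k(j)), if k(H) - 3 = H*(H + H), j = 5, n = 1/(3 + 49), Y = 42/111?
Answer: 1975/1924 ≈ 1.0265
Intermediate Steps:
Y = 14/37 (Y = 42*(1/111) = 14/37 ≈ 0.37838)
n = 1/52 ≈ 0.019231
k(H) = 3 + 2*H**2 (k(H) = 3 + H*(H + H) = 3 + H*(2*H) = 3 + 2*H**2)
n*(Y + k(j)) = (14/37 + (3 + 2*5**2))/52 = (14/37 + (3 + 2*25))/52 = (14/37 + (3 + 50))/52 = (14/37 + 53)/52 = (1/52)*(1975/37) = 1975/1924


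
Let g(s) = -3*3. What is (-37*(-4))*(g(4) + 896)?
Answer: 131276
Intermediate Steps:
g(s) = -9
(-37*(-4))*(g(4) + 896) = (-37*(-4))*(-9 + 896) = 148*887 = 131276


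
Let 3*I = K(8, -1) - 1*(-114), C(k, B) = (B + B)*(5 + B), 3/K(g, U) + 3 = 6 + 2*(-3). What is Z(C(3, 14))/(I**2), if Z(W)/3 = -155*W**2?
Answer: -1184455440/12769 ≈ -92760.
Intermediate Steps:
K(g, U) = -1 (K(g, U) = 3/(-3 + (6 + 2*(-3))) = 3/(-3 + (6 - 6)) = 3/(-3 + 0) = 3/(-3) = 3*(-1/3) = -1)
C(k, B) = 2*B*(5 + B) (C(k, B) = (2*B)*(5 + B) = 2*B*(5 + B))
I = 113/3 (I = (-1 - 1*(-114))/3 = (-1 + 114)/3 = (1/3)*113 = 113/3 ≈ 37.667)
Z(W) = -465*W**2 (Z(W) = 3*(-155*W**2) = -465*W**2)
Z(C(3, 14))/(I**2) = (-465*784*(5 + 14)**2)/((113/3)**2) = (-465*(2*14*19)**2)/(12769/9) = -465*532**2*(9/12769) = -465*283024*(9/12769) = -131606160*9/12769 = -1184455440/12769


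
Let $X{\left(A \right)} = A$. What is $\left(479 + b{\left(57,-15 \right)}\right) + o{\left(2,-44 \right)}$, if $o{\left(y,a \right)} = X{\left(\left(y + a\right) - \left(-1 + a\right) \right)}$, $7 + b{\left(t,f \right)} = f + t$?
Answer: $517$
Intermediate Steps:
$b{\left(t,f \right)} = -7 + f + t$ ($b{\left(t,f \right)} = -7 + \left(f + t\right) = -7 + f + t$)
$o{\left(y,a \right)} = 1 + y$ ($o{\left(y,a \right)} = \left(y + a\right) - \left(-1 + a\right) = \left(a + y\right) - \left(-1 + a\right) = 1 + y$)
$\left(479 + b{\left(57,-15 \right)}\right) + o{\left(2,-44 \right)} = \left(479 - -35\right) + \left(1 + 2\right) = \left(479 + 35\right) + 3 = 514 + 3 = 517$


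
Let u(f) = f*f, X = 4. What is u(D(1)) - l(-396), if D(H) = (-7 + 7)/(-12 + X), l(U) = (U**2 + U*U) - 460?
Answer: -313172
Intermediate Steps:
l(U) = -460 + 2*U**2 (l(U) = (U**2 + U**2) - 460 = 2*U**2 - 460 = -460 + 2*U**2)
D(H) = 0 (D(H) = (-7 + 7)/(-12 + 4) = 0/(-8) = 0*(-1/8) = 0)
u(f) = f**2
u(D(1)) - l(-396) = 0**2 - (-460 + 2*(-396)**2) = 0 - (-460 + 2*156816) = 0 - (-460 + 313632) = 0 - 1*313172 = 0 - 313172 = -313172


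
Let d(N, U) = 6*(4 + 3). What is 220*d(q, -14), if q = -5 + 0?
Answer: 9240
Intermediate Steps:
q = -5
d(N, U) = 42 (d(N, U) = 6*7 = 42)
220*d(q, -14) = 220*42 = 9240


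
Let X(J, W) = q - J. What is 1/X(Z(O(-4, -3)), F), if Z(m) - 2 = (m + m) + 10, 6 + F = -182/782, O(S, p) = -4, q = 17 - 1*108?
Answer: -1/95 ≈ -0.010526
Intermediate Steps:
q = -91 (q = 17 - 108 = -91)
F = -2437/391 (F = -6 - 182/782 = -6 - 182*1/782 = -6 - 91/391 = -2437/391 ≈ -6.2327)
Z(m) = 12 + 2*m (Z(m) = 2 + ((m + m) + 10) = 2 + (2*m + 10) = 2 + (10 + 2*m) = 12 + 2*m)
X(J, W) = -91 - J
1/X(Z(O(-4, -3)), F) = 1/(-91 - (12 + 2*(-4))) = 1/(-91 - (12 - 8)) = 1/(-91 - 1*4) = 1/(-91 - 4) = 1/(-95) = -1/95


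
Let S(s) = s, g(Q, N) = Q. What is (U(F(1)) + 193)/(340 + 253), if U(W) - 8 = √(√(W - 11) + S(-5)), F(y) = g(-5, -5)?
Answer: 201/593 + √(-5 + 4*I)/593 ≈ 0.34037 + 0.0040266*I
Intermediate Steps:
F(y) = -5
U(W) = 8 + √(-5 + √(-11 + W)) (U(W) = 8 + √(√(W - 11) - 5) = 8 + √(√(-11 + W) - 5) = 8 + √(-5 + √(-11 + W)))
(U(F(1)) + 193)/(340 + 253) = ((8 + √(-5 + √(-11 - 5))) + 193)/(340 + 253) = ((8 + √(-5 + √(-16))) + 193)/593 = ((8 + √(-5 + 4*I)) + 193)*(1/593) = (201 + √(-5 + 4*I))*(1/593) = 201/593 + √(-5 + 4*I)/593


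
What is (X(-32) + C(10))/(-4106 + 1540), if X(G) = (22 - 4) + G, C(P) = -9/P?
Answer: 149/25660 ≈ 0.0058067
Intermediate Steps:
X(G) = 18 + G
(X(-32) + C(10))/(-4106 + 1540) = ((18 - 32) - 9/10)/(-4106 + 1540) = (-14 - 9*⅒)/(-2566) = (-14 - 9/10)*(-1/2566) = -149/10*(-1/2566) = 149/25660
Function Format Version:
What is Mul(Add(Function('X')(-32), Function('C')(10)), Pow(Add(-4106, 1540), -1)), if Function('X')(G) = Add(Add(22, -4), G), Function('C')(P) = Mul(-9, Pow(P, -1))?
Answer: Rational(149, 25660) ≈ 0.0058067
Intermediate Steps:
Function('X')(G) = Add(18, G)
Mul(Add(Function('X')(-32), Function('C')(10)), Pow(Add(-4106, 1540), -1)) = Mul(Add(Add(18, -32), Mul(-9, Pow(10, -1))), Pow(Add(-4106, 1540), -1)) = Mul(Add(-14, Mul(-9, Rational(1, 10))), Pow(-2566, -1)) = Mul(Add(-14, Rational(-9, 10)), Rational(-1, 2566)) = Mul(Rational(-149, 10), Rational(-1, 2566)) = Rational(149, 25660)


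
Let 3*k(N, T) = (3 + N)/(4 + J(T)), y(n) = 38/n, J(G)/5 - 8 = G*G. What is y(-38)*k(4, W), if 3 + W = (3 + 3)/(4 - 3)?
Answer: -7/267 ≈ -0.026217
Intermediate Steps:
J(G) = 40 + 5*G² (J(G) = 40 + 5*(G*G) = 40 + 5*G²)
W = 3 (W = -3 + (3 + 3)/(4 - 3) = -3 + 6/1 = -3 + 6*1 = -3 + 6 = 3)
k(N, T) = (3 + N)/(3*(44 + 5*T²)) (k(N, T) = ((3 + N)/(4 + (40 + 5*T²)))/3 = ((3 + N)/(44 + 5*T²))/3 = (3 + N)/(3*(44 + 5*T²)))
y(-38)*k(4, W) = (38/(-38))*((3 + 4)/(3*(44 + 5*3²))) = (38*(-1/38))*((⅓)*7/(44 + 5*9)) = -7/(3*(44 + 45)) = -7/(3*89) = -1*7/267 = -7/267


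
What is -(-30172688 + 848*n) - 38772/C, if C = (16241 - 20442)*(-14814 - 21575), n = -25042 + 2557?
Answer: 7527323214475180/152870189 ≈ 4.9240e+7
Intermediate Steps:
n = -22485
C = 152870189 (C = -4201*(-36389) = 152870189)
-(-30172688 + 848*n) - 38772/C = -848/(1/(-35581 - 22485)) - 38772/152870189 = -848/(1/(-58066)) - 38772*1/152870189 = -848/(-1/58066) - 38772/152870189 = -848*(-58066) - 38772/152870189 = 49239968 - 38772/152870189 = 7527323214475180/152870189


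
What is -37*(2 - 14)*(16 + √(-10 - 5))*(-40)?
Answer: -284160 - 17760*I*√15 ≈ -2.8416e+5 - 68784.0*I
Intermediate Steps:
-37*(2 - 14)*(16 + √(-10 - 5))*(-40) = -37*(-12*(16 + √(-15)))*(-40) = -37*(-12*(16 + I*√15))*(-40) = -37*(-192 - 12*I*√15)*(-40) = -37*(7680 + 480*I*√15) = -284160 - 17760*I*√15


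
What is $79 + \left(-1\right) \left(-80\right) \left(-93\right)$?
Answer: $-7361$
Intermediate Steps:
$79 + \left(-1\right) \left(-80\right) \left(-93\right) = 79 + 80 \left(-93\right) = 79 - 7440 = -7361$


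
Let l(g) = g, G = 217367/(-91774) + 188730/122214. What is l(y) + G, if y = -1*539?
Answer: -1009117539887/1869344606 ≈ -539.82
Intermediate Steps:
G = -1540797253/1869344606 (G = 217367*(-1/91774) + 188730*(1/122214) = -217367/91774 + 31455/20369 = -1540797253/1869344606 ≈ -0.82424)
y = -539
l(y) + G = -539 - 1540797253/1869344606 = -1009117539887/1869344606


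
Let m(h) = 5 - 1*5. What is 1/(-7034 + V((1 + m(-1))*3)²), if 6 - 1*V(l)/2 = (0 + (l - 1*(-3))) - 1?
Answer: -1/7030 ≈ -0.00014225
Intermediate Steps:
m(h) = 0 (m(h) = 5 - 5 = 0)
V(l) = 8 - 2*l (V(l) = 12 - 2*((0 + (l - 1*(-3))) - 1) = 12 - 2*((0 + (l + 3)) - 1) = 12 - 2*((0 + (3 + l)) - 1) = 12 - 2*((3 + l) - 1) = 12 - 2*(2 + l) = 12 + (-4 - 2*l) = 8 - 2*l)
1/(-7034 + V((1 + m(-1))*3)²) = 1/(-7034 + (8 - 2*(1 + 0)*3)²) = 1/(-7034 + (8 - 2*3)²) = 1/(-7034 + (8 - 6)²) = 1/(-7034 + 2²) = 1/(-7034 + 4) = 1/(-7030) = -1/7030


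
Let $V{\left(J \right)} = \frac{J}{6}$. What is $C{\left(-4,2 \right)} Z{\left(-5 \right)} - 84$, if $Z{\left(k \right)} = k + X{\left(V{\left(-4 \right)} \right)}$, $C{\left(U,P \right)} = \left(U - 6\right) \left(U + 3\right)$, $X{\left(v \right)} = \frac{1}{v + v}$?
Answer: $- \frac{283}{2} \approx -141.5$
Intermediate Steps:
$V{\left(J \right)} = \frac{J}{6}$ ($V{\left(J \right)} = J \frac{1}{6} = \frac{J}{6}$)
$X{\left(v \right)} = \frac{1}{2 v}$
$C{\left(U,P \right)} = \left(-6 + U\right) \left(3 + U\right)$
$Z{\left(k \right)} = - \frac{3}{4} + k$ ($Z{\left(k \right)} = k + \frac{1}{2 \cdot \frac{1}{6} \left(-4\right)} = k + \frac{1}{2 \left(- \frac{2}{3}\right)} = k + \frac{1}{2} \left(- \frac{3}{2}\right) = k - \frac{3}{4} = - \frac{3}{4} + k$)
$C{\left(-4,2 \right)} Z{\left(-5 \right)} - 84 = \left(-18 + \left(-4\right)^{2} - -12\right) \left(- \frac{3}{4} - 5\right) - 84 = \left(-18 + 16 + 12\right) \left(- \frac{23}{4}\right) - 84 = 10 \left(- \frac{23}{4}\right) - 84 = - \frac{115}{2} - 84 = - \frac{283}{2}$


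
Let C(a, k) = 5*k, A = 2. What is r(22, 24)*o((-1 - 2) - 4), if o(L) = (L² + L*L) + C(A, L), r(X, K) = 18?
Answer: 1134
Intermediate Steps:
o(L) = 2*L² + 5*L (o(L) = (L² + L*L) + 5*L = (L² + L²) + 5*L = 2*L² + 5*L)
r(22, 24)*o((-1 - 2) - 4) = 18*(((-1 - 2) - 4)*(5 + 2*((-1 - 2) - 4))) = 18*((-3 - 4)*(5 + 2*(-3 - 4))) = 18*(-7*(5 + 2*(-7))) = 18*(-7*(5 - 14)) = 18*(-7*(-9)) = 18*63 = 1134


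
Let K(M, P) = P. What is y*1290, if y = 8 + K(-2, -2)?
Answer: 7740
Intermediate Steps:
y = 6 (y = 8 - 2 = 6)
y*1290 = 6*1290 = 7740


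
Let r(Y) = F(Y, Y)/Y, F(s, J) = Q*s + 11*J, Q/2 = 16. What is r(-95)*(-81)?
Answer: -3483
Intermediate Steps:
Q = 32 (Q = 2*16 = 32)
F(s, J) = 11*J + 32*s (F(s, J) = 32*s + 11*J = 11*J + 32*s)
r(Y) = 43 (r(Y) = (11*Y + 32*Y)/Y = (43*Y)/Y = 43)
r(-95)*(-81) = 43*(-81) = -3483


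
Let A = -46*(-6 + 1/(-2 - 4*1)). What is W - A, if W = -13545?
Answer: -41486/3 ≈ -13829.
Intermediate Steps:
A = 851/3 (A = -46*(-6 + 1/(-2 - 4)) = -46*(-6 + 1/(-6)) = -46*(-6 - ⅙) = -46*(-37/6) = 851/3 ≈ 283.67)
W - A = -13545 - 1*851/3 = -13545 - 851/3 = -41486/3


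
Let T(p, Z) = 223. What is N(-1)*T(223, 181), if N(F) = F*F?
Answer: 223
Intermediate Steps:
N(F) = F**2
N(-1)*T(223, 181) = (-1)**2*223 = 1*223 = 223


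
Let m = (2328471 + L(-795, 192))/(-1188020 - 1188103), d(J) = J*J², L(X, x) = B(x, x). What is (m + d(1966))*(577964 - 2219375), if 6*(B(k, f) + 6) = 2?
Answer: -9879058186888642615212/792041 ≈ -1.2473e+16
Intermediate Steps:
B(k, f) = -17/3 (B(k, f) = -6 + (⅙)*2 = -6 + ⅓ = -17/3)
L(X, x) = -17/3
d(J) = J³
m = -6985396/7128369 (m = (2328471 - 17/3)/(-1188020 - 1188103) = (6985396/3)/(-2376123) = (6985396/3)*(-1/2376123) = -6985396/7128369 ≈ -0.97994)
(m + d(1966))*(577964 - 2219375) = (-6985396/7128369 + 1966³)*(577964 - 2219375) = (-6985396/7128369 + 7598896696)*(-1641411) = (54167739634983428/7128369)*(-1641411) = -9879058186888642615212/792041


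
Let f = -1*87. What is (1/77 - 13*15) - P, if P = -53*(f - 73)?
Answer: -667974/77 ≈ -8675.0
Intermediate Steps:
f = -87
P = 8480 (P = -53*(-87 - 73) = -53*(-160) = 8480)
(1/77 - 13*15) - P = (1/77 - 13*15) - 1*8480 = (1/77 - 195) - 8480 = -15014/77 - 8480 = -667974/77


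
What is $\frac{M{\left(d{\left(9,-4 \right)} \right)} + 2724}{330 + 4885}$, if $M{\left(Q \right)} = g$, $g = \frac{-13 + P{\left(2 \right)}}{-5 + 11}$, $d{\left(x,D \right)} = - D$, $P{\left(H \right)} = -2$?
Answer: $\frac{5443}{10430} \approx 0.52186$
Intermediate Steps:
$g = - \frac{5}{2}$ ($g = \frac{-13 - 2}{-5 + 11} = - \frac{15}{6} = \left(-15\right) \frac{1}{6} = - \frac{5}{2} \approx -2.5$)
$M{\left(Q \right)} = - \frac{5}{2}$
$\frac{M{\left(d{\left(9,-4 \right)} \right)} + 2724}{330 + 4885} = \frac{- \frac{5}{2} + 2724}{330 + 4885} = \frac{5443}{2 \cdot 5215} = \frac{5443}{2} \cdot \frac{1}{5215} = \frac{5443}{10430}$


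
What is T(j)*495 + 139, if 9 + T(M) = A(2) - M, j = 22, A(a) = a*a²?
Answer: -11246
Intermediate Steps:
A(a) = a³
T(M) = -1 - M (T(M) = -9 + (2³ - M) = -9 + (8 - M) = -1 - M)
T(j)*495 + 139 = (-1 - 1*22)*495 + 139 = (-1 - 22)*495 + 139 = -23*495 + 139 = -11385 + 139 = -11246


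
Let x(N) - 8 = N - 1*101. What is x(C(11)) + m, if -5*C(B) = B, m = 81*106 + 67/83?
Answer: 3524017/415 ≈ 8491.6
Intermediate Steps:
m = 712705/83 (m = 8586 + 67*(1/83) = 8586 + 67/83 = 712705/83 ≈ 8586.8)
C(B) = -B/5
x(N) = -93 + N (x(N) = 8 + (N - 1*101) = 8 + (N - 101) = 8 + (-101 + N) = -93 + N)
x(C(11)) + m = (-93 - ⅕*11) + 712705/83 = (-93 - 11/5) + 712705/83 = -476/5 + 712705/83 = 3524017/415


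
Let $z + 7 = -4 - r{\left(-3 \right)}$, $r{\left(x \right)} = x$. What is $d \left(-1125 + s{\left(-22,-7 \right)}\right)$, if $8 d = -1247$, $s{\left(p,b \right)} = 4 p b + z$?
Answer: $\frac{644699}{8} \approx 80587.0$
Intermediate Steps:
$z = -8$ ($z = -7 - 1 = -8$)
$s{\left(p,b \right)} = -8 + 4 b p$ ($s{\left(p,b \right)} = 4 p b - 8 = 4 b p - 8 = -8 + 4 b p$)
$d = - \frac{1247}{8}$ ($d = \frac{1}{8} \left(-1247\right) = - \frac{1247}{8} \approx -155.88$)
$d \left(-1125 + s{\left(-22,-7 \right)}\right) = - \frac{1247 \left(-1125 - \left(8 + 28 \left(-22\right)\right)\right)}{8} = - \frac{1247 \left(-1125 + \left(-8 + 616\right)\right)}{8} = - \frac{1247 \left(-1125 + 608\right)}{8} = \left(- \frac{1247}{8}\right) \left(-517\right) = \frac{644699}{8}$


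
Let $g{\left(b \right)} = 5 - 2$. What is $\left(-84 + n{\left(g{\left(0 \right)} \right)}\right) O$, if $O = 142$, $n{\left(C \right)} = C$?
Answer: $-11502$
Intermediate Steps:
$g{\left(b \right)} = 3$ ($g{\left(b \right)} = 5 - 2 = 3$)
$\left(-84 + n{\left(g{\left(0 \right)} \right)}\right) O = \left(-84 + 3\right) 142 = \left(-81\right) 142 = -11502$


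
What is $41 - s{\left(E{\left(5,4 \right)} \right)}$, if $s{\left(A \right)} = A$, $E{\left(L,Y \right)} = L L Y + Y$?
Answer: $-63$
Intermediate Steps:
$E{\left(L,Y \right)} = Y + Y L^{2}$ ($E{\left(L,Y \right)} = L^{2} Y + Y = Y L^{2} + Y = Y + Y L^{2}$)
$41 - s{\left(E{\left(5,4 \right)} \right)} = 41 - 4 \left(1 + 5^{2}\right) = 41 - 4 \left(1 + 25\right) = 41 - 4 \cdot 26 = 41 - 104 = -63$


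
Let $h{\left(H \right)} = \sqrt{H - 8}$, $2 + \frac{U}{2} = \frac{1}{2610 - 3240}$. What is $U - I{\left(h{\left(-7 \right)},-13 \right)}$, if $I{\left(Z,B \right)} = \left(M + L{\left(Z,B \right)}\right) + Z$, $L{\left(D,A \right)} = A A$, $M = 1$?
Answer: $- \frac{54811}{315} - i \sqrt{15} \approx -174.0 - 3.873 i$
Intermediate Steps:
$U = - \frac{1261}{315}$ ($U = -4 + \frac{2}{2610 - 3240} = -4 + \frac{2}{-630} = -4 + 2 \left(- \frac{1}{630}\right) = -4 - \frac{1}{315} = - \frac{1261}{315} \approx -4.0032$)
$h{\left(H \right)} = \sqrt{-8 + H}$
$L{\left(D,A \right)} = A^{2}$
$I{\left(Z,B \right)} = 1 + Z + B^{2}$ ($I{\left(Z,B \right)} = \left(1 + B^{2}\right) + Z = 1 + Z + B^{2}$)
$U - I{\left(h{\left(-7 \right)},-13 \right)} = - \frac{1261}{315} - \left(1 + \sqrt{-8 - 7} + \left(-13\right)^{2}\right) = - \frac{1261}{315} - \left(1 + \sqrt{-15} + 169\right) = - \frac{1261}{315} - \left(1 + i \sqrt{15} + 169\right) = - \frac{1261}{315} - \left(170 + i \sqrt{15}\right) = - \frac{54811}{315} - i \sqrt{15}$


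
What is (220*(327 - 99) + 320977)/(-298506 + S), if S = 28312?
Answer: -371137/270194 ≈ -1.3736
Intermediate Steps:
(220*(327 - 99) + 320977)/(-298506 + S) = (220*(327 - 99) + 320977)/(-298506 + 28312) = (220*228 + 320977)/(-270194) = (50160 + 320977)*(-1/270194) = 371137*(-1/270194) = -371137/270194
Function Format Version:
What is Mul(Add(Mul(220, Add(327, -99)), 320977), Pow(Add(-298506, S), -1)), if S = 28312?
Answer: Rational(-371137, 270194) ≈ -1.3736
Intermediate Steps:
Mul(Add(Mul(220, Add(327, -99)), 320977), Pow(Add(-298506, S), -1)) = Mul(Add(Mul(220, Add(327, -99)), 320977), Pow(Add(-298506, 28312), -1)) = Mul(Add(Mul(220, 228), 320977), Pow(-270194, -1)) = Mul(Add(50160, 320977), Rational(-1, 270194)) = Mul(371137, Rational(-1, 270194)) = Rational(-371137, 270194)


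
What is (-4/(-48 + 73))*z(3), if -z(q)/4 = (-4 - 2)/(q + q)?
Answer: -16/25 ≈ -0.64000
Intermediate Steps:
z(q) = 12/q (z(q) = -4*(-4 - 2)/(q + q) = -(-24)/(2*q) = -(-24)*1/(2*q) = -(-12)/q = 12/q)
(-4/(-48 + 73))*z(3) = (-4/(-48 + 73))*(12/3) = (-4/25)*(12*(⅓)) = ((1/25)*(-4))*4 = -4/25*4 = -16/25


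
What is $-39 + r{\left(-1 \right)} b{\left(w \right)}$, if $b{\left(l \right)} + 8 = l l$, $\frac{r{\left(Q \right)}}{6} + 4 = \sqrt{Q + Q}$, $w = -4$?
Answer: $-231 + 48 i \sqrt{2} \approx -231.0 + 67.882 i$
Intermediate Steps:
$r{\left(Q \right)} = -24 + 6 \sqrt{2} \sqrt{Q}$ ($r{\left(Q \right)} = -24 + 6 \sqrt{Q + Q} = -24 + 6 \sqrt{2 Q} = -24 + 6 \sqrt{2} \sqrt{Q}$)
$b{\left(l \right)} = -8 + l^{2}$ ($b{\left(l \right)} = -8 + l l = -8 + l^{2}$)
$-39 + r{\left(-1 \right)} b{\left(w \right)} = -39 + \left(-24 + 6 \sqrt{2} \sqrt{-1}\right) \left(-8 + \left(-4\right)^{2}\right) = -39 + \left(-24 + 6 \sqrt{2} i\right) \left(-8 + 16\right) = -39 + \left(-24 + 6 i \sqrt{2}\right) 8 = -39 - \left(192 - 48 i \sqrt{2}\right) = -231 + 48 i \sqrt{2}$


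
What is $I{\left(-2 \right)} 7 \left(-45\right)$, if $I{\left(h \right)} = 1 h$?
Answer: $630$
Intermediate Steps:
$I{\left(h \right)} = h$
$I{\left(-2 \right)} 7 \left(-45\right) = \left(-2\right) 7 \left(-45\right) = \left(-14\right) \left(-45\right) = 630$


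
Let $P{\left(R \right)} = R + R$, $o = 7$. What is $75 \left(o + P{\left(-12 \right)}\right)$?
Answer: $-1275$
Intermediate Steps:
$P{\left(R \right)} = 2 R$
$75 \left(o + P{\left(-12 \right)}\right) = 75 \left(7 + 2 \left(-12\right)\right) = 75 \left(7 - 24\right) = 75 \left(-17\right) = -1275$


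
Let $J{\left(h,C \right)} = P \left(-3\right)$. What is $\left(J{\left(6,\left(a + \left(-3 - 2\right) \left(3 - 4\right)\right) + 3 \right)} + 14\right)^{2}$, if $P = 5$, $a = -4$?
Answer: $1$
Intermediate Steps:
$J{\left(h,C \right)} = -15$ ($J{\left(h,C \right)} = 5 \left(-3\right) = -15$)
$\left(J{\left(6,\left(a + \left(-3 - 2\right) \left(3 - 4\right)\right) + 3 \right)} + 14\right)^{2} = \left(-15 + 14\right)^{2} = \left(-1\right)^{2} = 1$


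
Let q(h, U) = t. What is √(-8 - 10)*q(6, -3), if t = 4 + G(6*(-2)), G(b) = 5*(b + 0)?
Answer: -168*I*√2 ≈ -237.59*I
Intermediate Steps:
G(b) = 5*b
t = -56 (t = 4 + 5*(6*(-2)) = 4 + 5*(-12) = 4 - 60 = -56)
q(h, U) = -56
√(-8 - 10)*q(6, -3) = √(-8 - 10)*(-56) = √(-18)*(-56) = (3*I*√2)*(-56) = -168*I*√2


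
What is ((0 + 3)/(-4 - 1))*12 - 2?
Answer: -46/5 ≈ -9.2000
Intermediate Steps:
((0 + 3)/(-4 - 1))*12 - 2 = (3/(-5))*12 - 2 = (3*(-⅕))*12 - 2 = -⅗*12 - 2 = -36/5 - 2 = -46/5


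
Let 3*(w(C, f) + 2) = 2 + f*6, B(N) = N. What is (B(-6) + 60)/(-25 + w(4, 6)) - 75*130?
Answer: -419412/43 ≈ -9753.8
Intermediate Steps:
w(C, f) = -4/3 + 2*f (w(C, f) = -2 + (2 + f*6)/3 = -2 + (2 + 6*f)/3 = -2 + (2/3 + 2*f) = -4/3 + 2*f)
(B(-6) + 60)/(-25 + w(4, 6)) - 75*130 = (-6 + 60)/(-25 + (-4/3 + 2*6)) - 75*130 = 54/(-25 + (-4/3 + 12)) - 9750 = 54/(-25 + 32/3) - 9750 = 54/(-43/3) - 9750 = 54*(-3/43) - 9750 = -162/43 - 9750 = -419412/43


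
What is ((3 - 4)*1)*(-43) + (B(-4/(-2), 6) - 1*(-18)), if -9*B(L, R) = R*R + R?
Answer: 169/3 ≈ 56.333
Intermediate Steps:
B(L, R) = -R/9 - R²/9 (B(L, R) = -(R*R + R)/9 = -(R² + R)/9 = -(R + R²)/9 = -R/9 - R²/9)
((3 - 4)*1)*(-43) + (B(-4/(-2), 6) - 1*(-18)) = ((3 - 4)*1)*(-43) + (-⅑*6*(1 + 6) - 1*(-18)) = -1*1*(-43) + (-⅑*6*7 + 18) = -1*(-43) + (-14/3 + 18) = 43 + 40/3 = 169/3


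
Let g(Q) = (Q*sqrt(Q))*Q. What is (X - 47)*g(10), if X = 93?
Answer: 4600*sqrt(10) ≈ 14546.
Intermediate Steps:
g(Q) = Q**(5/2) (g(Q) = Q**(3/2)*Q = Q**(5/2))
(X - 47)*g(10) = (93 - 47)*10**(5/2) = 46*(100*sqrt(10)) = 4600*sqrt(10)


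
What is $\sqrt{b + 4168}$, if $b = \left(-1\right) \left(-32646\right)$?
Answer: $\sqrt{36814} \approx 191.87$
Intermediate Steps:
$b = 32646$
$\sqrt{b + 4168} = \sqrt{32646 + 4168} = \sqrt{36814}$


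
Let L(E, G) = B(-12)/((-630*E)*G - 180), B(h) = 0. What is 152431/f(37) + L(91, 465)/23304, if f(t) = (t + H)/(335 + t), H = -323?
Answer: -28352166/143 ≈ -1.9827e+5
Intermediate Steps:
L(E, G) = 0 (L(E, G) = 0/((-630*E)*G - 180) = 0/(-630*E*G - 180) = 0/(-180 - 630*E*G) = 0)
f(t) = (-323 + t)/(335 + t) (f(t) = (t - 323)/(335 + t) = (-323 + t)/(335 + t))
152431/f(37) + L(91, 465)/23304 = 152431/(((-323 + 37)/(335 + 37))) + 0/23304 = 152431/((-286/372)) + 0*(1/23304) = 152431/(((1/372)*(-286))) + 0 = 152431/(-143/186) + 0 = 152431*(-186/143) + 0 = -28352166/143 + 0 = -28352166/143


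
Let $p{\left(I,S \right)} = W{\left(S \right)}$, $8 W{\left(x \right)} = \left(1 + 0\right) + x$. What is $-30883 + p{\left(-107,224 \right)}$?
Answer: $- \frac{246839}{8} \approx -30855.0$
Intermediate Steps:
$W{\left(x \right)} = \frac{1}{8} + \frac{x}{8}$ ($W{\left(x \right)} = \frac{\left(1 + 0\right) + x}{8} = \frac{1 + x}{8} = \frac{1}{8} + \frac{x}{8}$)
$p{\left(I,S \right)} = \frac{1}{8} + \frac{S}{8}$
$-30883 + p{\left(-107,224 \right)} = -30883 + \left(\frac{1}{8} + \frac{1}{8} \cdot 224\right) = -30883 + \left(\frac{1}{8} + 28\right) = -30883 + \frac{225}{8} = - \frac{246839}{8}$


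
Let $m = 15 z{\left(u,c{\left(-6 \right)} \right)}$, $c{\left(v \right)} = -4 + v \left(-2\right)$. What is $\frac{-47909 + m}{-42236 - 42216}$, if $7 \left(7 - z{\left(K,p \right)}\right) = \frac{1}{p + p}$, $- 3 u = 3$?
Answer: $\frac{5354063}{9458624} \approx 0.56605$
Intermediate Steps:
$c{\left(v \right)} = -4 - 2 v$
$u = -1$ ($u = \left(- \frac{1}{3}\right) 3 = -1$)
$z{\left(K,p \right)} = 7 - \frac{1}{14 p}$ ($z{\left(K,p \right)} = 7 - \frac{1}{7 \left(p + p\right)} = 7 - \frac{1}{7 \cdot 2 p} = 7 - \frac{\frac{1}{2} \frac{1}{p}}{7} = 7 - \frac{1}{14 p}$)
$m = \frac{11745}{112}$ ($m = 15 \left(7 - \frac{1}{14 \left(-4 - -12\right)}\right) = 15 \left(7 - \frac{1}{14 \left(-4 + 12\right)}\right) = 15 \left(7 - \frac{1}{14 \cdot 8}\right) = 15 \left(7 - \frac{1}{112}\right) = 15 \cdot \frac{783}{112} = \frac{11745}{112} \approx 104.87$)
$\frac{-47909 + m}{-42236 - 42216} = \frac{-47909 + \frac{11745}{112}}{-42236 - 42216} = - \frac{5354063}{112 \left(-84452\right)} = \left(- \frac{5354063}{112}\right) \left(- \frac{1}{84452}\right) = \frac{5354063}{9458624}$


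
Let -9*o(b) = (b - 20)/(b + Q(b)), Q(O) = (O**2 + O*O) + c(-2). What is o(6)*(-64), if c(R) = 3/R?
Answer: -1792/1377 ≈ -1.3014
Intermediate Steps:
Q(O) = -3/2 + 2*O**2 (Q(O) = (O**2 + O*O) + 3/(-2) = (O**2 + O**2) + 3*(-1/2) = 2*O**2 - 3/2 = -3/2 + 2*O**2)
o(b) = -(-20 + b)/(9*(-3/2 + b + 2*b**2)) (o(b) = -(b - 20)/(9*(b + (-3/2 + 2*b**2))) = -(-20 + b)/(9*(-3/2 + b + 2*b**2)))
o(6)*(-64) = (2*(20 - 1*6)/(9*(-3 + 2*6 + 4*6**2)))*(-64) = (2*(20 - 6)/(9*(-3 + 12 + 4*36)))*(-64) = ((2/9)*14/(-3 + 12 + 144))*(-64) = ((2/9)*14/153)*(-64) = ((2/9)*(1/153)*14)*(-64) = (28/1377)*(-64) = -1792/1377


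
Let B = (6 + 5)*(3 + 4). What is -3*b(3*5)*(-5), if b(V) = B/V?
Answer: 77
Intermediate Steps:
B = 77 (B = 11*7 = 77)
b(V) = 77/V
-3*b(3*5)*(-5) = -231/(3*5)*(-5) = -231/15*(-5) = -3*77/15*(-5) = -77/5*(-5) = 77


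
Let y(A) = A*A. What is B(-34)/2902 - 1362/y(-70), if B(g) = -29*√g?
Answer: -681/2450 - 29*I*√34/2902 ≈ -0.27796 - 0.058269*I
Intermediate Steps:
y(A) = A²
B(-34)/2902 - 1362/y(-70) = -29*I*√34/2902 - 1362/((-70)²) = -29*I*√34*(1/2902) - 1362/4900 = -29*I*√34*(1/2902) - 1362*1/4900 = -29*I*√34/2902 - 681/2450 = -681/2450 - 29*I*√34/2902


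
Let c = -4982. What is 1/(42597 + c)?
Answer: 1/37615 ≈ 2.6585e-5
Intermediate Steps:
1/(42597 + c) = 1/(42597 - 4982) = 1/37615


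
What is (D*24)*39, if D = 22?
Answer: 20592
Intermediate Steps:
(D*24)*39 = (22*24)*39 = 528*39 = 20592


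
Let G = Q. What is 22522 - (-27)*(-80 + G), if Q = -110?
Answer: 17392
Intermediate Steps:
G = -110
22522 - (-27)*(-80 + G) = 22522 - (-27)*(-80 - 110) = 22522 - (-27)*(-190) = 22522 - 1*5130 = 22522 - 5130 = 17392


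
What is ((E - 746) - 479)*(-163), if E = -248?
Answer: 240099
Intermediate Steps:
((E - 746) - 479)*(-163) = ((-248 - 746) - 479)*(-163) = (-994 - 479)*(-163) = -1473*(-163) = 240099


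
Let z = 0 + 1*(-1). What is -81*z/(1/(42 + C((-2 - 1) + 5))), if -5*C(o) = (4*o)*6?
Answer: 13122/5 ≈ 2624.4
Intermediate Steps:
C(o) = -24*o/5 (C(o) = -4*o*6/5 = -24*o/5)
z = -1 (z = 0 - 1 = -1)
-81*z/(1/(42 + C((-2 - 1) + 5))) = -(-81)/(1/(42 - 24*((-2 - 1) + 5)/5)) = -(-81)/(1/(42 - 24*(-3 + 5)/5)) = -(-81)/(1/(42 - 24/5*2)) = -(-81)/(1/(42 - 48/5)) = -(-81)/(1/(162/5)) = -(-81)/5/162 = -(-81)*162/5 = -81*(-162/5) = 13122/5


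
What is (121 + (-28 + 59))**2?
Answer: 23104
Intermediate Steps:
(121 + (-28 + 59))**2 = (121 + 31)**2 = 152**2 = 23104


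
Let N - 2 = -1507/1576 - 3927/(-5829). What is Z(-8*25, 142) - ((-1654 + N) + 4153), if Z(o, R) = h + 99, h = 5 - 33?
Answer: -7440203123/3062168 ≈ -2429.7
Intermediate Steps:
h = -28
N = 5259219/3062168 (N = 2 + (-1507/1576 - 3927/(-5829)) = 2 + (-1507*1/1576 - 3927*(-1/5829)) = 2 + (-1507/1576 + 1309/1943) = 2 - 865117/3062168 = 5259219/3062168 ≈ 1.7175)
Z(o, R) = 71 (Z(o, R) = -28 + 99 = 71)
Z(-8*25, 142) - ((-1654 + N) + 4153) = 71 - ((-1654 + 5259219/3062168) + 4153) = 71 - (-5059566653/3062168 + 4153) = 71 - 1*7657617051/3062168 = 71 - 7657617051/3062168 = -7440203123/3062168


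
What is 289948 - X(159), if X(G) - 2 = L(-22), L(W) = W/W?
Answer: 289945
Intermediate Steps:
L(W) = 1
X(G) = 3 (X(G) = 2 + 1 = 3)
289948 - X(159) = 289948 - 1*3 = 289948 - 3 = 289945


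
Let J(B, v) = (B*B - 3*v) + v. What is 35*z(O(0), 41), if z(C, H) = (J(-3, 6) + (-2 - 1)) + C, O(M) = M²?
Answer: -210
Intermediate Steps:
J(B, v) = B² - 2*v (J(B, v) = (B² - 3*v) + v = B² - 2*v)
z(C, H) = -6 + C (z(C, H) = (((-3)² - 2*6) + (-2 - 1)) + C = ((9 - 12) - 3) + C = (-3 - 3) + C = -6 + C)
35*z(O(0), 41) = 35*(-6 + 0²) = 35*(-6 + 0) = 35*(-6) = -210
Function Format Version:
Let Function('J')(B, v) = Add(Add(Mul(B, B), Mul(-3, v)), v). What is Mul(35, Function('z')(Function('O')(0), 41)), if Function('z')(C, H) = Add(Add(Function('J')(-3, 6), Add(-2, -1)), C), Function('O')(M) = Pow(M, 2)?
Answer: -210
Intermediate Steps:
Function('J')(B, v) = Add(Pow(B, 2), Mul(-2, v)) (Function('J')(B, v) = Add(Add(Pow(B, 2), Mul(-3, v)), v) = Add(Pow(B, 2), Mul(-2, v)))
Function('z')(C, H) = Add(-6, C) (Function('z')(C, H) = Add(Add(Add(Pow(-3, 2), Mul(-2, 6)), Add(-2, -1)), C) = Add(Add(Add(9, -12), -3), C) = Add(Add(-3, -3), C) = Add(-6, C))
Mul(35, Function('z')(Function('O')(0), 41)) = Mul(35, Add(-6, Pow(0, 2))) = Mul(35, Add(-6, 0)) = Mul(35, -6) = -210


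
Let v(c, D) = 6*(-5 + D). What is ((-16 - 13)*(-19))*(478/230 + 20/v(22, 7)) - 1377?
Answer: 236827/345 ≈ 686.46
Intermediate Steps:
v(c, D) = -30 + 6*D
((-16 - 13)*(-19))*(478/230 + 20/v(22, 7)) - 1377 = ((-16 - 13)*(-19))*(478/230 + 20/(-30 + 6*7)) - 1377 = (-29*(-19))*(478*(1/230) + 20/(-30 + 42)) - 1377 = 551*(239/115 + 20/12) - 1377 = 551*(239/115 + 20*(1/12)) - 1377 = 551*(239/115 + 5/3) - 1377 = 551*(1292/345) - 1377 = 711892/345 - 1377 = 236827/345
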